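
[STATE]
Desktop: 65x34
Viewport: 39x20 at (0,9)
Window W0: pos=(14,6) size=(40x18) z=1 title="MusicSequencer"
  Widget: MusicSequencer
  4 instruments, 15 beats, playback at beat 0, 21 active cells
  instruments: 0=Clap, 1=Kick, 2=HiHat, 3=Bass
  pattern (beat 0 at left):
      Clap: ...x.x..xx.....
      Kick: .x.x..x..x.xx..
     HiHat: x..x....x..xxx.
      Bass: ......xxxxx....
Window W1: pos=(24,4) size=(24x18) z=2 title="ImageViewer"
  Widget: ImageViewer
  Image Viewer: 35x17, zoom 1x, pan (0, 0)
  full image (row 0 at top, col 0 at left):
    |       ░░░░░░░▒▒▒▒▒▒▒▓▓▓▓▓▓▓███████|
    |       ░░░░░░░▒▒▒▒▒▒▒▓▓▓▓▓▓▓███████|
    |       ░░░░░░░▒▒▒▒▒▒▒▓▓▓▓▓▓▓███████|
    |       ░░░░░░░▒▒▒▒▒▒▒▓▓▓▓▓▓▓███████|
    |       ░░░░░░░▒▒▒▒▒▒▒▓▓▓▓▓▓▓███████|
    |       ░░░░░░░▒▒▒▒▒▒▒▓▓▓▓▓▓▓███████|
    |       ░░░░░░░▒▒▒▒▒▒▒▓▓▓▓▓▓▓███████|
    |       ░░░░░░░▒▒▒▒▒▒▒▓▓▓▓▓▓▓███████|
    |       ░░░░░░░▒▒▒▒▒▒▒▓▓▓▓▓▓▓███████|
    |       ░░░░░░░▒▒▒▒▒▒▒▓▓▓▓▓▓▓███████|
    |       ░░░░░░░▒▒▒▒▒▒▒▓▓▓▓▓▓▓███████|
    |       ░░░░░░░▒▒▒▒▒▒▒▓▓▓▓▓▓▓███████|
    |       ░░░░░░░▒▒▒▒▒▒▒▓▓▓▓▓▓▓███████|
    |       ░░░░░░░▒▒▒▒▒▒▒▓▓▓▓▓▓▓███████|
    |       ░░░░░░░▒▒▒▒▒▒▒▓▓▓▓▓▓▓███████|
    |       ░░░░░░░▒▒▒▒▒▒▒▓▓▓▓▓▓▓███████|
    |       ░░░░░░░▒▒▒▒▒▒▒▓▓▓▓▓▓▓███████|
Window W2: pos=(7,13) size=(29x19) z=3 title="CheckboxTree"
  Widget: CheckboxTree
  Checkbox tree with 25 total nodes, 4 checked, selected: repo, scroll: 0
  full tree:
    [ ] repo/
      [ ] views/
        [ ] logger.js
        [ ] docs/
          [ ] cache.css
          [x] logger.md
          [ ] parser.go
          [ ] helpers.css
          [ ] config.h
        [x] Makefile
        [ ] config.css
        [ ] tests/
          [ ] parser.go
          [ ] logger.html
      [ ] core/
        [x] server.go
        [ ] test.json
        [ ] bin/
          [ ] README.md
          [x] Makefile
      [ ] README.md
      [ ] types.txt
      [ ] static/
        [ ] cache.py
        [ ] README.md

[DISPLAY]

              ┃      ▼12┃       ░░░░░░░
              ┃  Clap···┃       ░░░░░░░
              ┃  Kick·█·┃       ░░░░░░░
              ┃ HiHat█··┃       ░░░░░░░
       ┏━━━━━━━━━━━━━━━━━━━━━━━━━━━┓░░░
       ┃ CheckboxTree              ┃░░░
       ┠───────────────────────────┨░░░
       ┃>[-] repo/                 ┃░░░
       ┃   [-] views/              ┃░░░
       ┃     [ ] logger.js         ┃░░░
       ┃     [-] docs/             ┃░░░
       ┃       [ ] cache.css       ┃░░░
       ┃       [x] logger.md       ┃━━━
       ┃       [ ] parser.go       ┃   
       ┃       [ ] helpers.css     ┃━━━
       ┃       [ ] config.h        ┃   
       ┃     [x] Makefile          ┃   
       ┃     [ ] config.css        ┃   
       ┃     [ ] tests/            ┃   
       ┃       [ ] parser.go       ┃   


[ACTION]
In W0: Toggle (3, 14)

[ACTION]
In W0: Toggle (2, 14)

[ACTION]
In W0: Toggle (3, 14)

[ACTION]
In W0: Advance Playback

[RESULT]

              ┃      0▼2┃       ░░░░░░░
              ┃  Clap···┃       ░░░░░░░
              ┃  Kick·█·┃       ░░░░░░░
              ┃ HiHat█··┃       ░░░░░░░
       ┏━━━━━━━━━━━━━━━━━━━━━━━━━━━┓░░░
       ┃ CheckboxTree              ┃░░░
       ┠───────────────────────────┨░░░
       ┃>[-] repo/                 ┃░░░
       ┃   [-] views/              ┃░░░
       ┃     [ ] logger.js         ┃░░░
       ┃     [-] docs/             ┃░░░
       ┃       [ ] cache.css       ┃░░░
       ┃       [x] logger.md       ┃━━━
       ┃       [ ] parser.go       ┃   
       ┃       [ ] helpers.css     ┃━━━
       ┃       [ ] config.h        ┃   
       ┃     [x] Makefile          ┃   
       ┃     [ ] config.css        ┃   
       ┃     [ ] tests/            ┃   
       ┃       [ ] parser.go       ┃   


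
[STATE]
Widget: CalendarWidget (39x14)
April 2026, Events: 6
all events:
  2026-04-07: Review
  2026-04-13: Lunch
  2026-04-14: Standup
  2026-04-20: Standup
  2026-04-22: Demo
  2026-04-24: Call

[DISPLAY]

               April 2026              
Mo Tu We Th Fr Sa Su                   
       1  2  3  4  5                   
 6  7*  8  9 10 11 12                  
13* 14* 15 16 17 18 19                 
20* 21 22* 23 24* 25 26                
27 28 29 30                            
                                       
                                       
                                       
                                       
                                       
                                       
                                       


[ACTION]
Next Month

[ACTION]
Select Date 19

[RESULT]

                May 2026               
Mo Tu We Th Fr Sa Su                   
             1  2  3                   
 4  5  6  7  8  9 10                   
11 12 13 14 15 16 17                   
18 [19] 20 21 22 23 24                 
25 26 27 28 29 30 31                   
                                       
                                       
                                       
                                       
                                       
                                       
                                       


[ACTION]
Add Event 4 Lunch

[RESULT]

                May 2026               
Mo Tu We Th Fr Sa Su                   
             1  2  3                   
 4*  5  6  7  8  9 10                  
11 12 13 14 15 16 17                   
18 [19] 20 21 22 23 24                 
25 26 27 28 29 30 31                   
                                       
                                       
                                       
                                       
                                       
                                       
                                       


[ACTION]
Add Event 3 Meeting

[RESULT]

                May 2026               
Mo Tu We Th Fr Sa Su                   
             1  2  3*                  
 4*  5  6  7  8  9 10                  
11 12 13 14 15 16 17                   
18 [19] 20 21 22 23 24                 
25 26 27 28 29 30 31                   
                                       
                                       
                                       
                                       
                                       
                                       
                                       


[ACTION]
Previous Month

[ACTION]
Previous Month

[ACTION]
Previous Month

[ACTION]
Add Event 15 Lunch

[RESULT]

             February 2026             
Mo Tu We Th Fr Sa Su                   
                   1                   
 2  3  4  5  6  7  8                   
 9 10 11 12 13 14 15*                  
16 17 18 19 20 21 22                   
23 24 25 26 27 28                      
                                       
                                       
                                       
                                       
                                       
                                       
                                       


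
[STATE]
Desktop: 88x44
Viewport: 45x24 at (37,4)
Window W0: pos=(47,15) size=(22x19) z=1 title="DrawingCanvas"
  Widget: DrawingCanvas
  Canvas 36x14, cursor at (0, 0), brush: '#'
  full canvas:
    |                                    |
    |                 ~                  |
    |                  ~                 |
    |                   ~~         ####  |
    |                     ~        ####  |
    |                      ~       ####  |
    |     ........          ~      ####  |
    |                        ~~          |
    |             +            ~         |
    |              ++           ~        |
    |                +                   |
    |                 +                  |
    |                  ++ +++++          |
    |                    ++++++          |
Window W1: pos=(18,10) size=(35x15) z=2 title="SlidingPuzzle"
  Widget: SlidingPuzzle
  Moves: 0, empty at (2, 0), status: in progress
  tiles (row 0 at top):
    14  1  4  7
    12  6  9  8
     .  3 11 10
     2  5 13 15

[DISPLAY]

                                             
                                             
                                             
                                             
                                             
                                             
━━━━━━━━━━━━━━━┓                             
               ┃                             
───────────────┨                             
──┐            ┃                             
7 │            ┃                             
──┤            ┃━━━━━━━━━━━━━━━┓             
8 │            ┃ingCanvas      ┃             
──┤            ┃───────────────┨             
0 │            ┃               ┃             
──┤            ┃            ~  ┃             
5 │            ┃             ~ ┃             
──┘            ┃              ~┃             
               ┃               ┃             
               ┃               ┃             
━━━━━━━━━━━━━━━┛........       ┃             
          ┃                    ┃             
          ┃             +      ┃             
          ┃              ++    ┃             


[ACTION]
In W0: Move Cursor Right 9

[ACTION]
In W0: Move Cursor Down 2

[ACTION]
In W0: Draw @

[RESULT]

                                             
                                             
                                             
                                             
                                             
                                             
━━━━━━━━━━━━━━━┓                             
               ┃                             
───────────────┨                             
──┐            ┃                             
7 │            ┃                             
──┤            ┃━━━━━━━━━━━━━━━┓             
8 │            ┃ingCanvas      ┃             
──┤            ┃───────────────┨             
0 │            ┃               ┃             
──┤            ┃            ~  ┃             
5 │            ┃    @        ~ ┃             
──┘            ┃              ~┃             
               ┃               ┃             
               ┃               ┃             
━━━━━━━━━━━━━━━┛........       ┃             
          ┃                    ┃             
          ┃             +      ┃             
          ┃              ++    ┃             


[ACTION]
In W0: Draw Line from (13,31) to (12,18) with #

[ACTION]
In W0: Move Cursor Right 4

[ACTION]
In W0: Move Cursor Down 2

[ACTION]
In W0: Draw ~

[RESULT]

                                             
                                             
                                             
                                             
                                             
                                             
━━━━━━━━━━━━━━━┓                             
               ┃                             
───────────────┨                             
──┐            ┃                             
7 │            ┃                             
──┤            ┃━━━━━━━━━━━━━━━┓             
8 │            ┃ingCanvas      ┃             
──┤            ┃───────────────┨             
0 │            ┃               ┃             
──┤            ┃            ~  ┃             
5 │            ┃    @        ~ ┃             
──┘            ┃              ~┃             
               ┃        ~      ┃             
               ┃               ┃             
━━━━━━━━━━━━━━━┛........       ┃             
          ┃                    ┃             
          ┃             +      ┃             
          ┃              ++    ┃             


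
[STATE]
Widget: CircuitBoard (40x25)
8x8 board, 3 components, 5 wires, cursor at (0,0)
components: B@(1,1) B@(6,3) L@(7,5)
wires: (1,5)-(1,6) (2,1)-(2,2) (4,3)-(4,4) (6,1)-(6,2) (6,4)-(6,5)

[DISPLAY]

   0 1 2 3 4 5 6 7                      
0  [.]                                  
                                        
1       B               · ─ ·           
                                        
2       · ─ ·                           
                                        
3                                       
                                        
4               · ─ ·                   
                                        
5                                       
                                        
6       · ─ ·   B   · ─ ·               
                                        
7                       L               
Cursor: (0,0)                           
                                        
                                        
                                        
                                        
                                        
                                        
                                        
                                        


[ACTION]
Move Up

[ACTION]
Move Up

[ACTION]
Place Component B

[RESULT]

   0 1 2 3 4 5 6 7                      
0  [B]                                  
                                        
1       B               · ─ ·           
                                        
2       · ─ ·                           
                                        
3                                       
                                        
4               · ─ ·                   
                                        
5                                       
                                        
6       · ─ ·   B   · ─ ·               
                                        
7                       L               
Cursor: (0,0)                           
                                        
                                        
                                        
                                        
                                        
                                        
                                        
                                        


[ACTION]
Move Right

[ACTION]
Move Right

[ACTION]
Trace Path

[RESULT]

   0 1 2 3 4 5 6 7                      
0   B      [.]                          
                                        
1       B               · ─ ·           
                                        
2       · ─ ·                           
                                        
3                                       
                                        
4               · ─ ·                   
                                        
5                                       
                                        
6       · ─ ·   B   · ─ ·               
                                        
7                       L               
Cursor: (0,2)  Trace: No connections    
                                        
                                        
                                        
                                        
                                        
                                        
                                        
                                        


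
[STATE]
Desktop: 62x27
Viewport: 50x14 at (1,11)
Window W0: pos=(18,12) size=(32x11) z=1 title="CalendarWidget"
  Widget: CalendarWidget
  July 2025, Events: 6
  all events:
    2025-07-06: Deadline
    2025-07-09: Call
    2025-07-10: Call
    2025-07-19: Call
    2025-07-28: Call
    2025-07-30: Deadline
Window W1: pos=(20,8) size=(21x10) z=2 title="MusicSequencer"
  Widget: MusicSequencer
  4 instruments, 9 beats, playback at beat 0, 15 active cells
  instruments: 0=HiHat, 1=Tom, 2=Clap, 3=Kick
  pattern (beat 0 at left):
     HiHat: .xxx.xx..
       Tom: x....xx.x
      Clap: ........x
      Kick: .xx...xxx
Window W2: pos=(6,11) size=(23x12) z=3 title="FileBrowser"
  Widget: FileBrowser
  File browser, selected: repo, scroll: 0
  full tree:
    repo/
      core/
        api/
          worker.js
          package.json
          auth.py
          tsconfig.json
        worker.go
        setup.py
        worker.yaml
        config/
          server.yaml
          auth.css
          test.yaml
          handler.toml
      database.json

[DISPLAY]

     ┏━━━━━━━━━━━━━━━━━━━━━┓2345678    ┃          
     ┃ FileBrowser         ┃██·██··    ┃━━━━━━━━┓ 
     ┠─────────────────────┨···██·█    ┃        ┃ 
     ┃> [-] repo/          ┃······█    ┃────────┨ 
     ┃    [+] core/        ┃█···███    ┃        ┃ 
     ┃    database.json    ┃           ┃        ┃ 
     ┃                     ┃━━━━━━━━━━━┛        ┃ 
     ┃                     ┃10* 11 12 13        ┃ 
     ┃                     ┃7 18 19* 20         ┃ 
     ┃                     ┃4 25 26 27          ┃ 
     ┃                     ┃ 31                 ┃ 
     ┗━━━━━━━━━━━━━━━━━━━━━┛━━━━━━━━━━━━━━━━━━━━┛ 
                                                  
                                                  


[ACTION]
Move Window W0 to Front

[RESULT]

     ┏━━━━━━━━━━━━━━━━━━━━━┓2345678    ┃          
     ┃ FileBrowse┏━━━━━━━━━━━━━━━━━━━━━━━━━━━━━━┓ 
     ┠───────────┃ CalendarWidget               ┃ 
     ┃> [-] repo/┠──────────────────────────────┨ 
     ┃    [+] cor┃          July 2025           ┃ 
     ┃    databas┃Mo Tu We Th Fr Sa Su          ┃ 
     ┃           ┃    1  2  3  4  5  6*         ┃ 
     ┃           ┃ 7  8  9* 10* 11 12 13        ┃ 
     ┃           ┃14 15 16 17 18 19* 20         ┃ 
     ┃           ┃21 22 23 24 25 26 27          ┃ 
     ┃           ┃28* 29 30* 31                 ┃ 
     ┗━━━━━━━━━━━┗━━━━━━━━━━━━━━━━━━━━━━━━━━━━━━┛ 
                                                  
                                                  


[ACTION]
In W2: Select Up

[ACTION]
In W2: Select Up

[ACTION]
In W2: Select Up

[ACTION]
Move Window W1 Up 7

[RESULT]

     ┏━━━━━━━━━━━━━━━━━━━━━┓                      
     ┃ FileBrowse┏━━━━━━━━━━━━━━━━━━━━━━━━━━━━━━┓ 
     ┠───────────┃ CalendarWidget               ┃ 
     ┃> [-] repo/┠──────────────────────────────┨ 
     ┃    [+] cor┃          July 2025           ┃ 
     ┃    databas┃Mo Tu We Th Fr Sa Su          ┃ 
     ┃           ┃    1  2  3  4  5  6*         ┃ 
     ┃           ┃ 7  8  9* 10* 11 12 13        ┃ 
     ┃           ┃14 15 16 17 18 19* 20         ┃ 
     ┃           ┃21 22 23 24 25 26 27          ┃ 
     ┃           ┃28* 29 30* 31                 ┃ 
     ┗━━━━━━━━━━━┗━━━━━━━━━━━━━━━━━━━━━━━━━━━━━━┛ 
                                                  
                                                  


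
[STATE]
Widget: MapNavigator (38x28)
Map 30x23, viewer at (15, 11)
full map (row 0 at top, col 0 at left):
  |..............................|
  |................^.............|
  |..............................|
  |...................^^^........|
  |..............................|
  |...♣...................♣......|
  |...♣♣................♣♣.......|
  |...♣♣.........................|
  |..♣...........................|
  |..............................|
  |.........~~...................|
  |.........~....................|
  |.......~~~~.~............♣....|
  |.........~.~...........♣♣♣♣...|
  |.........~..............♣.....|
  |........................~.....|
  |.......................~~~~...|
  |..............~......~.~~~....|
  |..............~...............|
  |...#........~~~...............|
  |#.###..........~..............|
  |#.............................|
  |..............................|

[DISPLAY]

                                      
                                      
                                      
    ..............................    
    ................^.............    
    ..............................    
    ...................^^^........    
    ..............................    
    ...♣...................♣......    
    ...♣♣................♣♣.......    
    ...♣♣.........................    
    ..♣...........................    
    ..............................    
    .........~~...................    
    .........~.....@..............    
    .......~~~~.~............♣....    
    .........~.~...........♣♣♣♣...    
    .........~..............♣.....    
    ........................~.....    
    .......................~~~~...    
    ..............~......~.~~~....    
    ..............~...............    
    ...#........~~~...............    
    #.###..........~..............    
    #.............................    
    ..............................    
                                      
                                      


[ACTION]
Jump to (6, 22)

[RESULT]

             ..♣......................
             .........................
             .........~~..............
             .........~...............
             .......~~~~.~............
             .........~.~...........♣♣
             .........~..............♣
             ........................~
             .......................~~
             ..............~......~.~~
             ..............~..........
             ...#........~~~..........
             #.###..........~.........
             #........................
             ......@..................
                                      
                                      
                                      
                                      
                                      
                                      
                                      
                                      
                                      
                                      
                                      
                                      
                                      


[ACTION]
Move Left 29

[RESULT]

                   ..♣................
                   ...................
                   .........~~........
                   .........~.........
                   .......~~~~.~......
                   .........~.~.......
                   .........~.........
                   ...................
                   ...................
                   ..............~....
                   ..............~....
                   ...#........~~~....
                   #.###..........~...
                   #..................
                   @..................
                                      
                                      
                                      
                                      
                                      
                                      
                                      
                                      
                                      
                                      
                                      
                                      
                                      


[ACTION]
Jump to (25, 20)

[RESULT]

...............♣♣.......              
........................              
........................              
........................              
...~~...................              
...~....................              
.~~~~.~............♣....              
...~.~...........♣♣♣♣...              
...~..............♣.....              
..................~.....              
.................~~~~...              
........~......~.~~~....              
........~...............              
......~~~...............              
.........~.........@....              
........................              
........................              
                                      
                                      
                                      
                                      
                                      
                                      
                                      
                                      
                                      
                                      
                                      


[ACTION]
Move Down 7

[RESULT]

........................              
........................              
...~~...................              
...~....................              
.~~~~.~............♣....              
...~.~...........♣♣♣♣...              
...~..............♣.....              
..................~.....              
.................~~~~...              
........~......~.~~~....              
........~...............              
......~~~...............              
.........~..............              
........................              
...................@....              
                                      
                                      
                                      
                                      
                                      
                                      
                                      
                                      
                                      
                                      
                                      
                                      
                                      


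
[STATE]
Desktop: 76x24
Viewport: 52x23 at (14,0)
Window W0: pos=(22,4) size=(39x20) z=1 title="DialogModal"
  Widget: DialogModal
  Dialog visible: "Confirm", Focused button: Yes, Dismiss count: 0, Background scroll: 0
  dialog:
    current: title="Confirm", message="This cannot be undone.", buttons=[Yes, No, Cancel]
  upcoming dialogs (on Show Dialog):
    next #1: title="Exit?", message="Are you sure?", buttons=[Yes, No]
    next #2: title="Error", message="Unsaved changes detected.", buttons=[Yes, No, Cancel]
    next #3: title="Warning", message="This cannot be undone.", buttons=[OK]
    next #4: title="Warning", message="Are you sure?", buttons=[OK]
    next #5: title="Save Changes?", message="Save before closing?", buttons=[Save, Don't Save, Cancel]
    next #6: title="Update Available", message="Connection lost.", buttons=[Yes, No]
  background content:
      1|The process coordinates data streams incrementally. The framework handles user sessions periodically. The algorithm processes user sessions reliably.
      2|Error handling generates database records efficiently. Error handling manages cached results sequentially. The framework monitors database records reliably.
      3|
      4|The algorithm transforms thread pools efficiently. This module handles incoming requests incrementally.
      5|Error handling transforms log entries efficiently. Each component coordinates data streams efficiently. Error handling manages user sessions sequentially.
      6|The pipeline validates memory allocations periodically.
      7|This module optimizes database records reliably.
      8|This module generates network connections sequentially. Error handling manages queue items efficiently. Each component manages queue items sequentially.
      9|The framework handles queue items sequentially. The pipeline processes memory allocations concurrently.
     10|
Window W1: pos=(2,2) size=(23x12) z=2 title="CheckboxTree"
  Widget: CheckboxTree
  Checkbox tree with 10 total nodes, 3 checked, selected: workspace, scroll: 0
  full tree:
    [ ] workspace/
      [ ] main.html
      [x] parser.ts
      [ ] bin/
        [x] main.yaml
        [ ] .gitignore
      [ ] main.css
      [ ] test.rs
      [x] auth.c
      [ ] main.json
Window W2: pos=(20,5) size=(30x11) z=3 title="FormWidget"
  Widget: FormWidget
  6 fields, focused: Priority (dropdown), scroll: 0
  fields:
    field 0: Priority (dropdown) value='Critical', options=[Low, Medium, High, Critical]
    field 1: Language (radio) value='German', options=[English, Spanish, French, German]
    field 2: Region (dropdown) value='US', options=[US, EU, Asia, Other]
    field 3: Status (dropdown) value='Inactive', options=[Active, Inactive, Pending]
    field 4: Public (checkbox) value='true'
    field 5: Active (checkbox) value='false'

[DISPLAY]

                                                    
                                                    
━━━━━━━━━━┓                                         
ee        ┃                                         
──────────┨━━━━━━━━━━━━━━━━━━━━━━━━━━━━━━━━━━━┓     
ace/  ┏━━━━━━━━━━━━━━━━━━━━━━━━━━━━┓          ┃     
.html ┃ FormWidget                 ┃──────────┨     
er.ts ┠────────────────────────────┨a streams ┃     
      ┃> Priority:   [Critical   ▼]┃tabase rec┃     
in.yam┃  Language:   ( ) English  (┃          ┃     
itigno┃  Region:     [US         ▼]┃read pools┃     
.css  ┃  Status:     [Inactive   ▼]┃og entries┃     
.rs   ┃  Public:     [x]           ┃───┐llocat┃     
━━━━━━┃  Active:     [ ]           ┃   │record┃     
      ┃                            ┃e. │onnect┃     
      ┗━━━━━━━━━━━━━━━━━━━━━━━━━━━━┛   │ms seq┃     
        ┃     └────────────────────────┘      ┃     
        ┃                                     ┃     
        ┃                                     ┃     
        ┃                                     ┃     
        ┃                                     ┃     
        ┃                                     ┃     
        ┃                                     ┃     


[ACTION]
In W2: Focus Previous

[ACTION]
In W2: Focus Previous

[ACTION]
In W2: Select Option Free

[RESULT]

                                                    
                                                    
━━━━━━━━━━┓                                         
ee        ┃                                         
──────────┨━━━━━━━━━━━━━━━━━━━━━━━━━━━━━━━━━━━┓     
ace/  ┏━━━━━━━━━━━━━━━━━━━━━━━━━━━━┓          ┃     
.html ┃ FormWidget                 ┃──────────┨     
er.ts ┠────────────────────────────┨a streams ┃     
      ┃  Priority:   [Critical   ▼]┃tabase rec┃     
in.yam┃  Language:   ( ) English  (┃          ┃     
itigno┃  Region:     [US         ▼]┃read pools┃     
.css  ┃  Status:     [Inactive   ▼]┃og entries┃     
.rs   ┃> Public:     [x]           ┃───┐llocat┃     
━━━━━━┃  Active:     [ ]           ┃   │record┃     
      ┃                            ┃e. │onnect┃     
      ┗━━━━━━━━━━━━━━━━━━━━━━━━━━━━┛   │ms seq┃     
        ┃     └────────────────────────┘      ┃     
        ┃                                     ┃     
        ┃                                     ┃     
        ┃                                     ┃     
        ┃                                     ┃     
        ┃                                     ┃     
        ┃                                     ┃     


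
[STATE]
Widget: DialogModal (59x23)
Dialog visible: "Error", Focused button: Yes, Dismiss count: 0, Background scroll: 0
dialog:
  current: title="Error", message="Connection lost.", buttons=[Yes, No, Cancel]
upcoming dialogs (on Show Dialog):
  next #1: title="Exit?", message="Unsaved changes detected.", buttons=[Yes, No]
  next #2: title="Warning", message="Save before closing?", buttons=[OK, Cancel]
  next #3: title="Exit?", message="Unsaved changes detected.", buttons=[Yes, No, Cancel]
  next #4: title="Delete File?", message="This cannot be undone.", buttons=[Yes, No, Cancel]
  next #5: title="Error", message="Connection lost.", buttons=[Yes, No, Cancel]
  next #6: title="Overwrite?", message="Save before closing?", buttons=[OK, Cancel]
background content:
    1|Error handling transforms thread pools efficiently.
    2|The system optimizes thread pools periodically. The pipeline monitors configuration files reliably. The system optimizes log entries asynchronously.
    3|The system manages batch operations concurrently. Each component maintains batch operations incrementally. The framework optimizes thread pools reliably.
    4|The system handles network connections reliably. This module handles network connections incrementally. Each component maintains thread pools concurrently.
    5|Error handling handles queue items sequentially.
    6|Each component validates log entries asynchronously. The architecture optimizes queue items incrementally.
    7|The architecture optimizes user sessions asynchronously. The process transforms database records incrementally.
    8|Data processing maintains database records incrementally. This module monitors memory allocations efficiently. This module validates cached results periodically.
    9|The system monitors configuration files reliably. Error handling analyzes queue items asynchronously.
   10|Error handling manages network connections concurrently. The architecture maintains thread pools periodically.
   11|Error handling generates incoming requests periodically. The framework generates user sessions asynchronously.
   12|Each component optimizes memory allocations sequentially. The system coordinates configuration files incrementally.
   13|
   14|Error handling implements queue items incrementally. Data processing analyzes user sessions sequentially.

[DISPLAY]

Error handling transforms thread pools efficiently.        
The system optimizes thread pools periodically. The pipelin
The system manages batch operations concurrently. Each comp
The system handles network connections reliably. This modul
Error handling handles queue items sequentially.           
Each component validates log entries asynchronously. The ar
The architecture optimizes user sessions asynchronously. Th
Data processing maintains database records incrementally. T
The system monitors configuration files reliably. Error han
Error handling man┌─────────────────────┐s concurrently. Th
Error handling gen│        Error        │s periodically. Th
Each component opt│   Connection lost.  │ns sequentially. T
                  │ [Yes]  No   Cancel  │                  
Error handling imp└─────────────────────┘rementally. Data p
                                                           
                                                           
                                                           
                                                           
                                                           
                                                           
                                                           
                                                           
                                                           


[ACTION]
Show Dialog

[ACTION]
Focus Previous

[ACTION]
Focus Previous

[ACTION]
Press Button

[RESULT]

Error handling transforms thread pools efficiently.        
The system optimizes thread pools periodically. The pipelin
The system manages batch operations concurrently. Each comp
The system handles network connections reliably. This modul
Error handling handles queue items sequentially.           
Each component validates log entries asynchronously. The ar
The architecture optimizes user sessions asynchronously. Th
Data processing maintains database records incrementally. T
The system monitors configuration files reliably. Error han
Error handling manages network connections concurrently. Th
Error handling generates incoming requests periodically. Th
Each component optimizes memory allocations sequentially. T
                                                           
Error handling implements queue items incrementally. Data p
                                                           
                                                           
                                                           
                                                           
                                                           
                                                           
                                                           
                                                           
                                                           


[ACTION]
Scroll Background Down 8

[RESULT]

The system monitors configuration files reliably. Error han
Error handling manages network connections concurrently. Th
Error handling generates incoming requests periodically. Th
Each component optimizes memory allocations sequentially. T
                                                           
Error handling implements queue items incrementally. Data p
                                                           
                                                           
                                                           
                                                           
                                                           
                                                           
                                                           
                                                           
                                                           
                                                           
                                                           
                                                           
                                                           
                                                           
                                                           
                                                           
                                                           
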